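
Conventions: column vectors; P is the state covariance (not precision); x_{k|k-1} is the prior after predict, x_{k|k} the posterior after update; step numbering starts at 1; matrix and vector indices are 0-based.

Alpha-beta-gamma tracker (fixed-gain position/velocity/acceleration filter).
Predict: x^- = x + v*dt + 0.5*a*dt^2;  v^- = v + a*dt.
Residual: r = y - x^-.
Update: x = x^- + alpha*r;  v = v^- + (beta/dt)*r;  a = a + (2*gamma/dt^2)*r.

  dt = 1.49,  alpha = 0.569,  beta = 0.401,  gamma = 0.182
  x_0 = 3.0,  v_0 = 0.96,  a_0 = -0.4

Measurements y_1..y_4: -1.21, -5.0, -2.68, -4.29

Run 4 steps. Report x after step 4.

step 1: x_pred=3.9864  r=-5.1964  x^+=1.0296  v^+=-1.0345  a^+=-1.2520
step 2: x_pred=-1.9015  r=-3.0985  x^+=-3.6646  v^+=-3.7338  a^+=-1.7600
step 3: x_pred=-11.1816  r=8.5016  x^+=-6.3442  v^+=-4.0682  a^+=-0.3661
step 4: x_pred=-12.8122  r=8.5222  x^+=-7.9631  v^+=-2.3201  a^+=1.0312

x_post = -7.9631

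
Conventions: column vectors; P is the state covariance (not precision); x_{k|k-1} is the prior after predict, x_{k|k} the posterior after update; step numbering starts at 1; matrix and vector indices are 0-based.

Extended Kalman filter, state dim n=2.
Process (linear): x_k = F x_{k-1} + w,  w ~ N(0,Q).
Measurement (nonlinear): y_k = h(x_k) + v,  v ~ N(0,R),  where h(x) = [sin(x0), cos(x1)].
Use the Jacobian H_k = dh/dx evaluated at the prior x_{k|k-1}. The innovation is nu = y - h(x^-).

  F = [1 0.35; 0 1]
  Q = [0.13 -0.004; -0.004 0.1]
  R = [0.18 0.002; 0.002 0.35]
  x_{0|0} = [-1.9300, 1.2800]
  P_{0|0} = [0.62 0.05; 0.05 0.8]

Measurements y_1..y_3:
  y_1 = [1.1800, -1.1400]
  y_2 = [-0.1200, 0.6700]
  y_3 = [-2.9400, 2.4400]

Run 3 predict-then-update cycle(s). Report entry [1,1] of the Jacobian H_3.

step 1: x^-=[-1.4820, 1.2800]  P^-=[0.8830 0.3260; 0.3260 0.9000]  H_jac=[0.0887 0.0000; 0.0000 -0.9580]  S=[0.1869 -0.0257; -0.0257 1.1760]  K=[0.3835 -0.2572; 0.0540 -0.7320]  nu=[2.1761, -1.4267]  x^+=[-0.2805, 2.4419]  P^+=[0.7726 0.0932; 0.0932 0.2673]
step 2: x^-=[0.5742, 2.4419]  P^-=[1.0006 0.1827; 0.1827 0.3673]  H_jac=[0.8397 0.0000; 0.0000 -0.6440]  S=[0.8854 -0.0968; -0.0968 0.5023]  K=[0.9431 -0.0525; 0.1244 -0.4469]  nu=[-0.6631, 1.4350]  x^+=[-0.1266, 1.7181]  P^+=[0.2021 0.0256; 0.0256 0.2425]
step 3: x^-=[0.4747, 1.7181]  P^-=[0.3797 0.1065; 0.1065 0.3425]  H_jac=[0.8894 0.0000; 0.0000 -0.9892]  S=[0.4804 -0.0917; -0.0917 0.6851]  K=[0.6913 -0.0612; 0.1055 -0.4804]  nu=[-3.3971, 2.5867]  x^+=[-2.0322, 0.1171]  P^+=[0.1398 0.0203; 0.0203 0.1698]

H_jac[1,1] = -0.9892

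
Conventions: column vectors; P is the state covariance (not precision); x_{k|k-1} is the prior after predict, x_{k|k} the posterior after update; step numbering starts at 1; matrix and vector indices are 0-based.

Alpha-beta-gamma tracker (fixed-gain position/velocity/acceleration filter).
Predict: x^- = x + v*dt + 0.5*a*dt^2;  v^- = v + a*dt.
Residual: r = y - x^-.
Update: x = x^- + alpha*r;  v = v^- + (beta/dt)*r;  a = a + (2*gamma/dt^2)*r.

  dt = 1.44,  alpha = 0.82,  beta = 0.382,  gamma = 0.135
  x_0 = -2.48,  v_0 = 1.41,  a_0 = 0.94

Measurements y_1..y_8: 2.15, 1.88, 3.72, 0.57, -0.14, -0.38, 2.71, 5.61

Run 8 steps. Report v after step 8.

v_post = 0.2629

step 1: x_pred=0.5250  r=1.6250  x^+=1.8575  v^+=3.1947  a^+=1.1516
step 2: x_pred=7.6518  r=-5.7718  x^+=2.9189  v^+=3.3218  a^+=0.4001
step 3: x_pred=8.1171  r=-4.3971  x^+=4.5115  v^+=2.7314  a^+=-0.1725
step 4: x_pred=8.2659  r=-7.6959  x^+=1.9553  v^+=0.4415  a^+=-1.1746
step 5: x_pred=1.3732  r=-1.5132  x^+=0.1324  v^+=-1.6513  a^+=-1.3716
step 6: x_pred=-3.6676  r=3.2876  x^+=-0.9718  v^+=-2.7543  a^+=-0.9435
step 7: x_pred=-5.9162  r=8.6262  x^+=1.1573  v^+=-1.8246  a^+=0.1797
step 8: x_pred=-1.2839  r=6.8939  x^+=4.3691  v^+=0.2629  a^+=1.0773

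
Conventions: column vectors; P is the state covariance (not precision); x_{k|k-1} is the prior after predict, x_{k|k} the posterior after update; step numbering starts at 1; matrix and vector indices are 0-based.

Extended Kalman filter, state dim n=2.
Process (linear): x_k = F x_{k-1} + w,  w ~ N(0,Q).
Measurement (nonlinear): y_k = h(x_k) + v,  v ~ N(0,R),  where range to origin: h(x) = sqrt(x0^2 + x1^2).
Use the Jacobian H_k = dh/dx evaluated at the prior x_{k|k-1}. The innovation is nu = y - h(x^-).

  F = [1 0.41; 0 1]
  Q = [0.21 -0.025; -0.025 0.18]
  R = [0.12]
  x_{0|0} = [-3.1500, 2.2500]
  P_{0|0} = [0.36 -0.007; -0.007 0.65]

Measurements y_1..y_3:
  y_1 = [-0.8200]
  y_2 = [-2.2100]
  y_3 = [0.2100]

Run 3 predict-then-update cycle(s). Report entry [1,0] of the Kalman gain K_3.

step 1: x^-=[-2.2275, 2.2500]  P^-=[0.6735 0.2345; 0.2345 0.8300]  H_jac=[-0.7035 0.7107]  S=[0.6381]  K=[-0.4815; 0.6659]  nu=[-3.9861]  x^+=[-0.3083, -0.4042]  P^+=[0.5256 0.4391; 0.4391 0.5471]
step 2: x^-=[-0.4740, -0.4042]  P^-=[1.1876 0.6384; 0.6384 0.7271]  H_jac=[-0.7609 -0.6488]  S=[1.7441]  K=[-0.7556; -0.5490]  nu=[-2.8330]  x^+=[1.6666, 1.1511]  P^+=[0.1918 -0.0852; -0.0852 0.2014]
step 3: x^-=[2.1386, 1.1511]  P^-=[0.3658 -0.0276; -0.0276 0.3814]  H_jac=[0.8805 0.4740]  S=[0.4663]  K=[0.6628; 0.3356]  nu=[-2.2187]  x^+=[0.6681, 0.4065]  P^+=[0.1610 -0.1313; -0.1313 0.3289]

K[1,0] = 0.3356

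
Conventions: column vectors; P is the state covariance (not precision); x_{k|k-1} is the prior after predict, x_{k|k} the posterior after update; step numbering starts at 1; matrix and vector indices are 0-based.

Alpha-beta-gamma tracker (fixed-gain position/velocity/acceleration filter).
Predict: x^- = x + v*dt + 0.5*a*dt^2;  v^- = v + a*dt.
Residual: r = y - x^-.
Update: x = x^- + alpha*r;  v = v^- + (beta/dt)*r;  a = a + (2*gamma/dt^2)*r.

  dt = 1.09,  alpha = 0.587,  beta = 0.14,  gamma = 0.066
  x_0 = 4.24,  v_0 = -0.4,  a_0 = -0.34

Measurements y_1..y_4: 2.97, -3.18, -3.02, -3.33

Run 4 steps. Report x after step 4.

step 1: x_pred=3.6020  r=-0.6320  x^+=3.2310  v^+=-0.8518  a^+=-0.4102
step 2: x_pred=2.0589  r=-5.2389  x^+=-1.0163  v^+=-1.9718  a^+=-0.9923
step 3: x_pred=-3.7551  r=0.7351  x^+=-3.3236  v^+=-2.9590  a^+=-0.9106
step 4: x_pred=-7.0898  r=3.7598  x^+=-4.8828  v^+=-3.4686  a^+=-0.4929

x_post = -4.8828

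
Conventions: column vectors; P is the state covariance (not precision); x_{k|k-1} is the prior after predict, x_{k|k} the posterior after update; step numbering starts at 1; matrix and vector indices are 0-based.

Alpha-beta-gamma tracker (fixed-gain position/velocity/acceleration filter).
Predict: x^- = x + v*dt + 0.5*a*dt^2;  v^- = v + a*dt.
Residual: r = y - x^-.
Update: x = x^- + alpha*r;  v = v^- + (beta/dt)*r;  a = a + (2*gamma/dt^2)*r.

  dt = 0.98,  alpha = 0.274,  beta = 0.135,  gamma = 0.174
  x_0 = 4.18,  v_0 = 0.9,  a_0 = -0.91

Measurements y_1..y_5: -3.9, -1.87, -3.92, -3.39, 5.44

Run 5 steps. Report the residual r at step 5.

resid = 27.3942

step 1: x_pred=4.6250  r=-8.5250  x^+=2.2892  v^+=-1.1662  a^+=-3.9990
step 2: x_pred=-0.7740  r=-1.0960  x^+=-1.0743  v^+=-5.2362  a^+=-4.3962
step 3: x_pred=-8.3168  r=4.3968  x^+=-7.1121  v^+=-8.9387  a^+=-2.8030
step 4: x_pred=-17.2181  r=13.8281  x^+=-13.4292  v^+=-9.7808  a^+=2.2076
step 5: x_pred=-21.9542  r=27.3942  x^+=-14.4482  v^+=-3.8436  a^+=12.1339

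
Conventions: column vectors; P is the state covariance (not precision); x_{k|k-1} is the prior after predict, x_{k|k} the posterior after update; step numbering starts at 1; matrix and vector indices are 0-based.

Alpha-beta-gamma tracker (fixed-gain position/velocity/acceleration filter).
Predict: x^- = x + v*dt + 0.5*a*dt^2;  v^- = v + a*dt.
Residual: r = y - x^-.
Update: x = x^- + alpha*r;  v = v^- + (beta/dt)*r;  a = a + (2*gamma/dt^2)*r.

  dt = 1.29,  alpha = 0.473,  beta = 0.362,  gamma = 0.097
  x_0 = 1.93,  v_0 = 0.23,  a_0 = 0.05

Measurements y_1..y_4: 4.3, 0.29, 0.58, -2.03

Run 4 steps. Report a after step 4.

step 1: x_pred=2.2683  r=2.0317  x^+=3.2293  v^+=0.8646  a^+=0.2869
step 2: x_pred=4.5834  r=-4.2934  x^+=2.5526  v^+=0.0299  a^+=-0.2137
step 3: x_pred=2.4134  r=-1.8334  x^+=1.5462  v^+=-0.7602  a^+=-0.4274
step 4: x_pred=0.2099  r=-2.2399  x^+=-0.8496  v^+=-1.9401  a^+=-0.6885

a_post = -0.6885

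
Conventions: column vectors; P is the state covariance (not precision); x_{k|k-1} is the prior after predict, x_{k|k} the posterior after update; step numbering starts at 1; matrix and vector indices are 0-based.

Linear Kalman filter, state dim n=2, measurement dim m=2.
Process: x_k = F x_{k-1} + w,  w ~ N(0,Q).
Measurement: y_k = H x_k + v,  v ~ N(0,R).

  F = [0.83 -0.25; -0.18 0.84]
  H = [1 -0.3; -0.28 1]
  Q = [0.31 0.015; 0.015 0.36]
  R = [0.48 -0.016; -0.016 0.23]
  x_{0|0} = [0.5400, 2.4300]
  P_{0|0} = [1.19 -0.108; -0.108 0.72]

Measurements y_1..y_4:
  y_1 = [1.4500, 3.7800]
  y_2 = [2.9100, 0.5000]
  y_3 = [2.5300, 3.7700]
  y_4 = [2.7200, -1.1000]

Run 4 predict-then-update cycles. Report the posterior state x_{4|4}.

step 1: x^-=[-0.1593, 1.9440]  P^-=[1.2196 -0.3941; -0.3941 0.9392]  S=[2.0206 -1.0665; -1.0665 1.4856]  K=[0.6452 -0.0320; 0.0618 0.7509]  nu=[2.1925, 1.7914]  x^+=[1.1981, 3.4248]  P^+=[0.3329 0.0755; 0.0755 0.1929]
step 2: x^-=[0.1382, 2.6612]  P^-=[0.5200 -0.0192; -0.0192 0.4840]  S=[1.0551 -0.3276; -0.3276 0.7655]  K=[0.4976 -0.0023; 0.0492 0.6604]  nu=[3.5701, -2.1225]  x^+=[1.9196, 1.4354]  P^+=[0.2580 0.0638; 0.0638 0.1689]
step 3: x^-=[1.2345, 0.8602]  P^-=[0.4718 -0.0117; -0.0117 0.4683]  S=[1.0010 -0.3013; -0.3013 0.7418]  K=[0.4745 -0.0011; 0.0448 0.6539]  nu=[1.5536, 3.2555]  x^+=[1.9679, 3.0583]  P^+=[0.2461 0.0611; 0.0611 0.1668]
step 4: x^-=[0.8688, 2.2148]  P^-=[0.4646 -0.0115; -0.0115 0.4672]  S=[0.9936 -0.2987; -0.2987 0.7400]  K=[0.4707 -0.0013; 0.0438 0.6533]  nu=[2.5156, -3.0715]  x^+=[2.0570, 0.3183]  P^+=[0.2441 0.0605; 0.0605 0.1665]

x_post = [2.0570, 0.3183]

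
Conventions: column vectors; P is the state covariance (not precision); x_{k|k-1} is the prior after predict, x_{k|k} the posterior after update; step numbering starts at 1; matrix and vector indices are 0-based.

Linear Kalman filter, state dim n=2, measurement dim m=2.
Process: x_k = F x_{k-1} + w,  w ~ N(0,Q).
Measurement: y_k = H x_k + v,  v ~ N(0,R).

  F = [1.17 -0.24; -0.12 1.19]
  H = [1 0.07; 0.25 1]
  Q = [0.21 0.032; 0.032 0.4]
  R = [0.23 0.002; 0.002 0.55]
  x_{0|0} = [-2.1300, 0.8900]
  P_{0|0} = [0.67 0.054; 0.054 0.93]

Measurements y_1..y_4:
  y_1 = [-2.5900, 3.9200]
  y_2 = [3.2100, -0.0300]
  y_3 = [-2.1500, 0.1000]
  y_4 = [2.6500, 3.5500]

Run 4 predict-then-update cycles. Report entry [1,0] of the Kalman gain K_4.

K[1,0] = -0.1733

step 1: x^-=[-2.7057, 1.3147]  P^-=[1.1504 -0.2509; -0.2509 1.7112]  S=[1.3537 0.1541; 0.1541 2.2076]  K=[0.8417 -0.0421; -0.1833 0.7595]  nu=[0.0237, 3.2817]  x^+=[-2.8240, 3.8028]  P^+=[0.1985 -0.0711; -0.0711 0.4351]
step 2: x^-=[-4.2168, 4.8643]  P^-=[0.5467 -0.2212; -0.2212 1.0394]  S=[0.7508 -0.0136; -0.0136 1.5129]  K=[0.7066 -0.0495; -0.1859 0.6488]  nu=[7.0863, -3.8401]  x^+=[0.9805, 1.0555]  P^+=[0.1672 -0.0676; -0.0676 0.3733]
step 3: x^-=[0.8939, 1.1384]  P^-=[0.4983 -0.1942; -0.1942 0.9504]  S=[0.7058 -0.0045; -0.0045 1.4345]  K=[0.6865 -0.0464; -0.1769 0.6282]  nu=[-3.1236, -1.2619]  x^+=[-1.1919, 0.8982]  P^+=[0.1623 -0.0647; -0.0647 0.3613]
step 4: x^-=[-1.6100, 1.2119]  P^-=[0.4894 -0.1860; -0.1860 0.9325]  S=[0.6979 0.0004; 0.0004 1.4201]  K=[0.6826 -0.0450; -0.1733 0.6239]  nu=[4.1752, 2.7406]  x^+=[1.1165, 2.1984]  P^+=[0.1614 -0.0637; -0.0637 0.3588]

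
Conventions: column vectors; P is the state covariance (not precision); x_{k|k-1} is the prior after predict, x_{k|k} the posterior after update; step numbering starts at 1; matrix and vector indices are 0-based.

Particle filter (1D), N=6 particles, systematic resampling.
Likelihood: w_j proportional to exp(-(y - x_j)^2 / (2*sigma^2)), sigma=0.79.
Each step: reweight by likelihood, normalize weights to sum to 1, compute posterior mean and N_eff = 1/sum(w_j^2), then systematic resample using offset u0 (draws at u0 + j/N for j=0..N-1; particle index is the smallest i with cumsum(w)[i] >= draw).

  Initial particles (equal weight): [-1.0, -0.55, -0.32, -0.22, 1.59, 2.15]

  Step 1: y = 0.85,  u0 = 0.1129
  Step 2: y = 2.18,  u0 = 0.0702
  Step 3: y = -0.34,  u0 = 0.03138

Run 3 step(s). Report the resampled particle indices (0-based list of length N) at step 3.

step 1: w=[0.0338, 0.1089, 0.1749, 0.2093, 0.3378, 0.1353]  mean=0.6322  Neff=4.5492  idx=[1, 2, 3, 4, 4, 5]
step 2: w=[0.0010, 0.0026, 0.0039, 0.2989, 0.2989, 0.3947]  mean=1.7968  Neff=2.9899  idx=[3, 3, 4, 4, 5, 5]
step 3: w=[0.2339, 0.2339, 0.2339, 0.2339, 0.0322, 0.0322]  mean=1.6261  Neff=4.5267  idx=[0, 0, 1, 2, 2, 3]

resampled_idx = [0, 0, 1, 2, 2, 3]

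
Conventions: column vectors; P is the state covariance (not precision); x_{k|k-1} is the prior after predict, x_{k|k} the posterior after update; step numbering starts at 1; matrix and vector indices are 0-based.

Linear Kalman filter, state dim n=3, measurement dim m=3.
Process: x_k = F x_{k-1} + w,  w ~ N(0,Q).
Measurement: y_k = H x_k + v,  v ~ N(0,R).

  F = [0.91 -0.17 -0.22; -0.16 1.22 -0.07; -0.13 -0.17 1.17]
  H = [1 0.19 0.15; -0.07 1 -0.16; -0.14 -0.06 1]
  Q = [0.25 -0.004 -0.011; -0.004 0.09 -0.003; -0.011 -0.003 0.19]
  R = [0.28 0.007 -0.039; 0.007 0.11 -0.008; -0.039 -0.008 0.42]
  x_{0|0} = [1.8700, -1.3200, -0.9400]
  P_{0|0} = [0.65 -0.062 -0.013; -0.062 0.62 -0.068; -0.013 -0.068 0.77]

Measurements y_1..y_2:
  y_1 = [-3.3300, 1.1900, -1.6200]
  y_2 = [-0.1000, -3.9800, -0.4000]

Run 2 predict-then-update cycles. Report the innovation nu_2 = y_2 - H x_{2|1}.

step 1: x^-=[2.1329, -1.8438, -1.1185]  P^-=[0.8628 -0.2681 -0.2632; -0.2681 1.0687 -0.2685; -0.2632 -0.2685 1.3012]  S=[1.0145 -0.1333 -0.2598; -0.1333 1.3339 -0.4941; -0.2598 -0.4941 1.8434]  K=[0.6947 -0.2031 -0.1561; 0.0325 0.8806 0.0805; 0.0591 -0.0694 0.7243]  nu=[-4.9448, 3.0041, -0.3135]  x^+=[-1.8631, 0.6155, -1.8462]  P^+=[0.2107 -0.0114 -0.0622; -0.0114 0.1004 0.0299; -0.0622 0.0299 0.2956]
step 2: x^-=[-1.3939, 1.1782, -2.0225]  P^-=[0.4724 -0.0699 -0.1804; -0.0699 0.2443 0.0120; -0.1804 0.0120 0.6076]  S=[0.6948 -0.0310 -0.1852; -0.0310 0.3741 -0.0851; -0.1852 -0.0851 1.0856]  K=[0.5765 -0.1819 -0.1391; 0.0156 0.6765 0.0622; 0.0273 -0.0594 0.5823]  nu=[1.3734, -5.5794, 1.4980]  x^+=[0.2043, -2.4814, -0.7813]  P^+=[0.1761 -0.0114 -0.0555; -0.0114 0.0769 0.0231; -0.0555 0.0231 0.2376]

innov = [1.3734, -5.5794, 1.4980]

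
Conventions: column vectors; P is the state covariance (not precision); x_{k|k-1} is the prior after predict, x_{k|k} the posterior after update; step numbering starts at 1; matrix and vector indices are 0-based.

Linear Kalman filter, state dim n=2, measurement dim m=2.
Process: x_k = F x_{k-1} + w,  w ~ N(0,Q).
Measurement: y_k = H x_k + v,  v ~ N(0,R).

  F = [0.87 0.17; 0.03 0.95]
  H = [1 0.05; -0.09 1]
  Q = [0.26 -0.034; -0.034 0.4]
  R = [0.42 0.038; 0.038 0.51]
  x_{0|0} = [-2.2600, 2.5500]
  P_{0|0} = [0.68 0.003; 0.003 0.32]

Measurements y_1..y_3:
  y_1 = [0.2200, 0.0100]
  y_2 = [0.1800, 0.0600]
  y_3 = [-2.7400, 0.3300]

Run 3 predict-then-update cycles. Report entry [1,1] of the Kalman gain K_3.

step 1: x^-=[-1.5327, 2.3547]  P^-=[0.7848 0.0379; 0.0379 0.6896]  S=[1.2103 0.0396; 0.0396 1.1991]  K=[0.6516 -0.0488; 0.0411 0.5709]  nu=[1.6350, -2.4826]  x^+=[-0.3462, 1.0047]  P^+=[0.2706 0.0242; 0.0242 0.2949]
step 2: x^-=[-0.1304, 0.9441]  P^-=[0.4805 0.0408; 0.0408 0.6678]  S=[0.9063 0.0688; 0.0688 1.1743]  K=[0.5350 -0.0334; 0.0391 0.5632]  nu=[0.2632, -0.8958]  x^+=[0.0403, 0.4498]  P^+=[0.2223 0.0233; 0.0233 0.2908]
step 3: x^-=[0.1116, 0.4286]  P^-=[0.4435 0.0381; 0.0381 0.6640]  S=[0.8690 0.0693; 0.0693 1.1707]  K=[0.5151 -0.0320; 0.0373 0.5620]  nu=[-2.8730, -0.0885]  x^+=[-1.3656, 0.2716]  P^+=[0.2140 0.0225; 0.0225 0.2901]

K[1,1] = 0.5620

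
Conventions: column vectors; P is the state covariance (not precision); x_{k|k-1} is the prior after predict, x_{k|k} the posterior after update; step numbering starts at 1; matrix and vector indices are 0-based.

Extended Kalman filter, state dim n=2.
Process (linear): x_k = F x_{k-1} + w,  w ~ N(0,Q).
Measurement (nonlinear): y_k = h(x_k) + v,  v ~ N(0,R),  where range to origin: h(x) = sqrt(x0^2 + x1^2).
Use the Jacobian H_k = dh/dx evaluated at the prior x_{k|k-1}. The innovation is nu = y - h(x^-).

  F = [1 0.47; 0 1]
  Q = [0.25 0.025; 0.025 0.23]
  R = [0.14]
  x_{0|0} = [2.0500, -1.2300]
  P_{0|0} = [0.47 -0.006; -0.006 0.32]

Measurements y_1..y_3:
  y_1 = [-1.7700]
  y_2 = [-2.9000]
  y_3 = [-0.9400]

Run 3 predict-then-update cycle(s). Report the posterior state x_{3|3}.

step 1: x^-=[1.4719, -1.2300]  P^-=[0.7850 0.1694; 0.1694 0.5500]  H_jac=[0.7673 -0.6412]  S=[0.6617]  K=[0.7462; -0.3365]  nu=[-3.6882]  x^+=[-1.2803, 0.0112]  P^+=[0.4166 0.3356; 0.3356 0.4751]
step 2: x^-=[-1.2750, 0.0112]  P^-=[1.0870 0.5839; 0.5839 0.7051]  H_jac=[-1.0000 0.0088]  S=[1.2166]  K=[-0.8891; -0.4748]  nu=[-4.1751]  x^+=[2.4372, 1.9934]  P^+=[0.1251 0.0703; 0.0703 0.4308]
step 3: x^-=[3.3741, 1.9934]  P^-=[0.5363 0.2978; 0.2978 0.6608]  H_jac=[0.8610 0.5087]  S=[0.9693]  K=[0.6326; 0.6112]  nu=[-4.8590]  x^+=[0.3003, -0.9766]  P^+=[0.1484 -0.0771; -0.0771 0.2987]

x_post = [0.3003, -0.9766]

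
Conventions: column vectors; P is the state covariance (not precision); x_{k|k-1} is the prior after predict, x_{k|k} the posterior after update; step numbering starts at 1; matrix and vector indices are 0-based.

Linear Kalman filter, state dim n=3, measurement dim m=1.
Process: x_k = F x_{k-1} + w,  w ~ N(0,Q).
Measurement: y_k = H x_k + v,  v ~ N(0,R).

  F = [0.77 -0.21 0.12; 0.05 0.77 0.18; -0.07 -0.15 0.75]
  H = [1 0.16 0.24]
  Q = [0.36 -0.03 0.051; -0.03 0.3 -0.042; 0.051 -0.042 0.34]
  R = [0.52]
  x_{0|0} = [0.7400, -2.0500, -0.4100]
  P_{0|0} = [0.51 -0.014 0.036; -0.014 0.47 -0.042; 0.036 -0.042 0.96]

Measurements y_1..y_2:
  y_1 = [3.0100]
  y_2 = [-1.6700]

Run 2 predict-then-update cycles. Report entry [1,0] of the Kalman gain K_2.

step 1: x^-=[0.9511, -1.6153, -0.0518]  P^-=[0.7102 -0.0709 0.1540; -0.0709 0.5990 0.0102; 0.1540 0.0102 0.8984]  S=[1.3493]  K=[0.5453; 0.0203; 0.2751]  nu=[2.3298]  x^+=[2.2216, -1.5680, 0.5892]  P^+=[0.3089 -0.0858 -0.0485; -0.0858 0.5984 0.0026; -0.0485 0.0026 0.7963]
step 2: x^-=[2.1106, -0.9902, 0.5216]  P^-=[0.5997 -0.1545 0.1055; -0.1545 0.6746 0.0008; 0.1055 0.0008 0.8056]  S=[1.1846]  K=[0.5067; -0.0392; 0.2524]  nu=[-3.7474]  x^+=[0.2117, -0.8435, -0.4241]  P^+=[0.2955 -0.1310 -0.0460; -0.1310 0.6728 0.0125; -0.0460 0.0125 0.7302]

K[1,0] = -0.0392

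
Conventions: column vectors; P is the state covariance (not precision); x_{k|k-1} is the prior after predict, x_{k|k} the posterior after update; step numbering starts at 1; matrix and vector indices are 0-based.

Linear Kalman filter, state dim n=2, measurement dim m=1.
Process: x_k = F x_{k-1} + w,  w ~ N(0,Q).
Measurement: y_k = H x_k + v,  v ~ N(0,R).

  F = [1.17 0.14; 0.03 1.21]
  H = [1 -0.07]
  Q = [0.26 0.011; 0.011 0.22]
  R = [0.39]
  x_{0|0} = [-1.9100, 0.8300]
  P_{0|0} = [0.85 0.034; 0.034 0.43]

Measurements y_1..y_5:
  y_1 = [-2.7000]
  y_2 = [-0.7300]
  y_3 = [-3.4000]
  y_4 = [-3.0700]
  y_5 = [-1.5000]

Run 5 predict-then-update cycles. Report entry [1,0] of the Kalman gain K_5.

K[1,0] = 0.7432

step 1: x^-=[-2.1185, 0.9470]  P^-=[1.4431 0.1620; 0.1620 0.8528]  S=[1.8146]  K=[0.7890; 0.0564]  nu=[-0.5152]  x^+=[-2.5250, 0.9180]  P^+=[0.3134 0.0813; 0.0813 0.8470]
step 2: x^-=[-2.8258, 1.0350]  P^-=[0.7323 0.2809; 0.2809 1.4663]  S=[1.0901]  K=[0.6537; 0.1635]  nu=[2.1682]  x^+=[-1.4084, 1.3895]  P^+=[0.2664 0.1644; 0.1644 1.4372]
step 3: x^-=[-1.4533, 1.6390]  P^-=[0.7067 0.4972; 0.4972 2.3364]  S=[1.0386]  K=[0.6470; 0.3213]  nu=[-1.8319]  x^+=[-2.6386, 1.0505]  P^+=[0.2720 0.2813; 0.2813 2.2292]
step 4: x^-=[-2.9400, 1.1920]  P^-=[0.7682 0.7976; 0.7976 3.5044]  S=[1.0637]  K=[0.6697; 0.5192]  nu=[-0.0465]  x^+=[-2.9712, 1.1678]  P^+=[0.2911 0.4277; 0.4277 3.2176]
step 5: x^-=[-3.3128, 1.3239]  P^-=[0.8617 1.1736; 1.1736 4.9622]  S=[1.1117]  K=[0.7012; 0.7432]  nu=[1.9055]  x^+=[-1.9766, 2.7401]  P^+=[0.3151 0.5942; 0.5942 4.3481]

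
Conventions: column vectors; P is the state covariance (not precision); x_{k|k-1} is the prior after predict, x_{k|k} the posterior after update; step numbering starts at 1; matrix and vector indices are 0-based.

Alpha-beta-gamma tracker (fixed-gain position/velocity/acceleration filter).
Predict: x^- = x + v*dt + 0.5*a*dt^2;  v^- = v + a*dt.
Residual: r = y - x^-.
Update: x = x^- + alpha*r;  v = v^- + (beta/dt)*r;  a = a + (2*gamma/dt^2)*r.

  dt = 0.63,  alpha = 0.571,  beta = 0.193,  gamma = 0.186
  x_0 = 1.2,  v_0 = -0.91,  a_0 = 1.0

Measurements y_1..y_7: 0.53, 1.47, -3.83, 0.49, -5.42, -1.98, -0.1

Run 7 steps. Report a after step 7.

step 1: x_pred=0.8251  r=-0.2951  x^+=0.6566  v^+=-0.3704  a^+=0.7234
step 2: x_pred=0.5668  r=0.9032  x^+=1.0825  v^+=0.3620  a^+=1.5699
step 3: x_pred=1.6221  r=-5.4521  x^+=-1.4910  v^+=-0.3192  a^+=-3.5402
step 4: x_pred=-2.3947  r=2.8847  x^+=-0.7475  v^+=-1.6658  a^+=-0.8365
step 5: x_pred=-1.9630  r=-3.4570  x^+=-3.9369  v^+=-3.2518  a^+=-4.0766
step 6: x_pred=-6.7946  r=4.8146  x^+=-4.0455  v^+=-4.3451  a^+=0.4360
step 7: x_pred=-6.6964  r=6.5964  x^+=-2.9299  v^+=-2.0497  a^+=6.6185

a_post = 6.6185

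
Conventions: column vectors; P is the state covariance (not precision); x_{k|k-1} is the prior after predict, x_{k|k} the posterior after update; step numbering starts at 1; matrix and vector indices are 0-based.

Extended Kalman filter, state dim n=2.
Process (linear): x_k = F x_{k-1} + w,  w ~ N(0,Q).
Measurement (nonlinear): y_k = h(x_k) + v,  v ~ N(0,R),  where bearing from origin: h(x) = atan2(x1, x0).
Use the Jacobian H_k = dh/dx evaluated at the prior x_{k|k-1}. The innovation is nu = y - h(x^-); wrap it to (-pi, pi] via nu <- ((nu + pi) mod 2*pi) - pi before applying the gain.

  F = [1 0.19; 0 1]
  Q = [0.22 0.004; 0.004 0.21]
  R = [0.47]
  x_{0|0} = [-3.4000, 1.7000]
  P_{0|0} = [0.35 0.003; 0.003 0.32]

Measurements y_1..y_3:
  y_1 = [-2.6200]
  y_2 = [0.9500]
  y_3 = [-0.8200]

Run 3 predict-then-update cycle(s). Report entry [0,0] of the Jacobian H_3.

H_jac[0,0] = -0.2333

step 1: x^-=[-3.0770, 1.7000]  P^-=[0.5827 0.0678; 0.0678 0.5300]  H_jac=[-0.1376 -0.2490]  S=[0.5185]  K=[-0.1871; -0.2725]  nu=[1.0263]  x^+=[-3.2691, 1.4203]  P^+=[0.5645 0.0414; 0.0414 0.4915]
step 2: x^-=[-2.9992, 1.4203]  P^-=[0.8180 0.1387; 0.1387 0.7015]  H_jac=[-0.1290 -0.2723]  S=[0.5454]  K=[-0.2627; -0.3831]  nu=[-1.7493]  x^+=[-2.5396, 2.0905]  P^+=[0.7803 0.0838; 0.0838 0.6215]
step 3: x^-=[-2.1424, 2.0905]  P^-=[1.0546 0.2059; 0.2059 0.8315]  H_jac=[-0.2333 -0.2391]  S=[0.5979]  K=[-0.4939; -0.4128]  nu=[3.0947]  x^+=[-3.6708, 0.8129]  P^+=[0.9088 0.0840; 0.0840 0.7295]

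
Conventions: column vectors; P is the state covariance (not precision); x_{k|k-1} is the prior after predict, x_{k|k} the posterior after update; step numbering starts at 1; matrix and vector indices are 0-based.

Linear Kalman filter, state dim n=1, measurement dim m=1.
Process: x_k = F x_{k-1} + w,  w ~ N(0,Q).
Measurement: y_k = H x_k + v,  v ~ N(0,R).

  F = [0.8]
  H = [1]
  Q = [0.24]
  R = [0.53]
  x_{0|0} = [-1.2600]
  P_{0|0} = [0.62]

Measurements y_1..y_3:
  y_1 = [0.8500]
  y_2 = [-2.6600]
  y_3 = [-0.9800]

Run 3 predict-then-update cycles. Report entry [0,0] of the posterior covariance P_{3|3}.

step 1: x^-=[-1.0080]  P^-=[0.6368]  S=[1.1668]  K=[0.5458]  nu=[1.8580]  x^+=[0.0060]  P^+=[0.2893]
step 2: x^-=[0.0048]  P^-=[0.4251]  S=[0.9551]  K=[0.4451]  nu=[-2.6648]  x^+=[-1.1813]  P^+=[0.2359]
step 3: x^-=[-0.9450]  P^-=[0.3910]  S=[0.9210]  K=[0.4245]  nu=[-0.0350]  x^+=[-0.9599]  P^+=[0.2250]

P_post[0,0] = 0.2250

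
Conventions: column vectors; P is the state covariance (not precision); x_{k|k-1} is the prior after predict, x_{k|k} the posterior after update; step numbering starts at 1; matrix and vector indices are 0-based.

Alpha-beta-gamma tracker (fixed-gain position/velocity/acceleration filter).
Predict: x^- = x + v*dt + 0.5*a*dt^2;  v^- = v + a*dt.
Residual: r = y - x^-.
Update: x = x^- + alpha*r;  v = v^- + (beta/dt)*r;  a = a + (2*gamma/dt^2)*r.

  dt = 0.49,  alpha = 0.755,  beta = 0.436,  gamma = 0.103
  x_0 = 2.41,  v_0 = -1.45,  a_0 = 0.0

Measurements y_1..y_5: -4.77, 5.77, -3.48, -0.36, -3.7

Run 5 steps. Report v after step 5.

step 1: x_pred=1.6995  r=-6.4695  x^+=-3.1850  v^+=-7.2065  a^+=-5.5507
step 2: x_pred=-7.3825  r=13.1525  x^+=2.5476  v^+=1.7767  a^+=5.7339
step 3: x_pred=4.1066  r=-7.5866  x^+=-1.6213  v^+=-2.1642  a^+=-0.7752
step 4: x_pred=-2.7748  r=2.4148  x^+=-0.9516  v^+=-0.3954  a^+=1.2966
step 5: x_pred=-0.9897  r=-2.7103  x^+=-3.0360  v^+=-2.1716  a^+=-1.0287

v_post = -2.1716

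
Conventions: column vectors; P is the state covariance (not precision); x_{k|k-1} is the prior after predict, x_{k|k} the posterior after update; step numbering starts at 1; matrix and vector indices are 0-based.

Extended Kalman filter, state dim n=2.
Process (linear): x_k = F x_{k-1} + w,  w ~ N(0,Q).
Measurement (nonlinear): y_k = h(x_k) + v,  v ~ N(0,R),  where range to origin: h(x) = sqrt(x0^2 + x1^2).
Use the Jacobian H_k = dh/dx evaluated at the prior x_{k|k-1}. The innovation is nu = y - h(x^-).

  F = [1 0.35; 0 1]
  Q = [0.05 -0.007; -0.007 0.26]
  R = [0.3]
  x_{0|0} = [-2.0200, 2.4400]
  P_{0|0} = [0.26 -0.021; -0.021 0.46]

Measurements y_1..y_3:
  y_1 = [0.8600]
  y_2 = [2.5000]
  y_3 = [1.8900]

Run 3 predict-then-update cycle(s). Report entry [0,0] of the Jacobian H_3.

H_jac[0,0] = -0.1006

step 1: x^-=[-1.1660, 2.4400]  P^-=[0.3516 0.1330; 0.1330 0.7200]  H_jac=[-0.4312 0.9023]  S=[0.8480]  K=[-0.0373; 0.6984]  nu=[-1.8443]  x^+=[-1.0972, 1.1519]  P^+=[0.3505 0.1551; 0.1551 0.3063]
step 2: x^-=[-0.6941, 1.1519]  P^-=[0.5466 0.2553; 0.2553 0.5663]  H_jac=[-0.5161 0.8565]  S=[0.6354]  K=[-0.0998; 0.5561]  nu=[1.1551]  x^+=[-0.8093, 1.7943]  P^+=[0.5402 0.2906; 0.2906 0.3698]
step 3: x^-=[-0.1813, 1.7943]  P^-=[0.8389 0.4130; 0.4130 0.6298]  H_jac=[-0.1006 0.9949]  S=[0.8493]  K=[0.3845; 0.6889]  nu=[0.0866]  x^+=[-0.1481, 1.8539]  P^+=[0.7134 0.1880; 0.1880 0.2267]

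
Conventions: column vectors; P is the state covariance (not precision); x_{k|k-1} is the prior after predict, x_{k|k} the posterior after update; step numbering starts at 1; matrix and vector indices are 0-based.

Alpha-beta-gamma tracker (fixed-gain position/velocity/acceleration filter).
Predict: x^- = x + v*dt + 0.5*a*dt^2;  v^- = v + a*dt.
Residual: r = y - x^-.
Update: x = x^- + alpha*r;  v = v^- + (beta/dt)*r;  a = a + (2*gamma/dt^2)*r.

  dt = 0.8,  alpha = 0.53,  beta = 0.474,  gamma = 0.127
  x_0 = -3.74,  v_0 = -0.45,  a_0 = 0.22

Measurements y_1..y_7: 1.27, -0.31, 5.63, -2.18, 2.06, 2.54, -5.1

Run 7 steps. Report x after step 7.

step 1: x_pred=-4.0296  r=5.2996  x^+=-1.2208  v^+=2.8660  a^+=2.3233
step 2: x_pred=1.8154  r=-2.1254  x^+=0.6890  v^+=3.4653  a^+=1.4797
step 3: x_pred=3.9347  r=1.6953  x^+=4.8332  v^+=5.6536  a^+=2.1526
step 4: x_pred=10.0449  r=-12.2249  x^+=3.5657  v^+=0.1324  a^+=-2.6992
step 5: x_pred=2.8078  r=-0.7478  x^+=2.4115  v^+=-2.4701  a^+=-2.9960
step 6: x_pred=-0.5233  r=3.0633  x^+=1.1002  v^+=-3.0519  a^+=-1.7802
step 7: x_pred=-1.9109  r=-3.1891  x^+=-3.6011  v^+=-6.3656  a^+=-3.0459

x_post = -3.6011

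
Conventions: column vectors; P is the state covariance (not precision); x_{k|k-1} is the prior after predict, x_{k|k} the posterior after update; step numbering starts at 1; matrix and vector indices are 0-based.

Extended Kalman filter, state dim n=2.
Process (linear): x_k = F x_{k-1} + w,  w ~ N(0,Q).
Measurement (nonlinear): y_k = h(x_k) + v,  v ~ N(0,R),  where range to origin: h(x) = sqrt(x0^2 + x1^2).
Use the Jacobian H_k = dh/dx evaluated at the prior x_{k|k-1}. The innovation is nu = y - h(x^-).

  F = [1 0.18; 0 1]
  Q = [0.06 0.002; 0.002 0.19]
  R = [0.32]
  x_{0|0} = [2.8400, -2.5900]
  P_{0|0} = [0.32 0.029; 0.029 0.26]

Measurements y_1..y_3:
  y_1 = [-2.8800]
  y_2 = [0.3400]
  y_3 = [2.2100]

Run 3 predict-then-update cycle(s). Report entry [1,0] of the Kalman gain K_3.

K[1,0] = 0.3428

step 1: x^-=[2.3738, -2.5900]  P^-=[0.3989 0.0778; 0.0778 0.4500]  H_jac=[0.6757 -0.7372]  S=[0.6691]  K=[0.3170; -0.4172]  nu=[-6.3933]  x^+=[0.3469, 0.0773]  P^+=[0.3316 0.1663; 0.1663 0.3335]
step 2: x^-=[0.3608, 0.0773]  P^-=[0.4623 0.2283; 0.2283 0.5235]  H_jac=[0.9778 0.2096]  S=[0.8786]  K=[0.5690; 0.3790]  nu=[-0.0290]  x^+=[0.3443, 0.0663]  P^+=[0.1779 0.0389; 0.0389 0.3973]
step 3: x^-=[0.3563, 0.0663]  P^-=[0.2647 0.1124; 0.1124 0.5873]  H_jac=[0.9831 0.1831]  S=[0.6360]  K=[0.4416; 0.3428]  nu=[1.8476]  x^+=[1.1721, 0.6997]  P^+=[0.1407 0.0161; 0.0161 0.5126]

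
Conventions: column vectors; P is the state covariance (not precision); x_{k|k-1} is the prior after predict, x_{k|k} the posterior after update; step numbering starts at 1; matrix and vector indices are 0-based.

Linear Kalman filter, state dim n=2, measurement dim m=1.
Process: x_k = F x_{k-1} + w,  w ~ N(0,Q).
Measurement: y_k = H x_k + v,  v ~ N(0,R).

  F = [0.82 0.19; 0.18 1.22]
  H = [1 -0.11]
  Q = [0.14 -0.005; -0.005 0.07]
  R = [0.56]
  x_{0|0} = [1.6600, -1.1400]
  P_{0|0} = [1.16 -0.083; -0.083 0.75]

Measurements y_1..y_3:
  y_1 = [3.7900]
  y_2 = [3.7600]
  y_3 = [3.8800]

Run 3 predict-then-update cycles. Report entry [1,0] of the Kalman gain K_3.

K[1,0] = 0.5618

step 1: x^-=[1.1446, -1.0920]  P^-=[0.9212 0.2542; 0.2542 1.1874]  S=[1.4396]  K=[0.6205; 0.0858]  nu=[2.5253]  x^+=[2.7114, -0.8752]  P^+=[0.3670 0.1775; 0.1775 1.1768]
step 2: x^-=[2.0571, -0.5797]  P^-=[0.4846 0.5056; 0.5056 1.9114]  S=[0.9565]  K=[0.4485; 0.3088]  nu=[1.6392]  x^+=[2.7922, -0.0735]  P^+=[0.2922 0.3732; 0.3732 1.8202]
step 3: x^-=[2.2756, 0.4129]  P^-=[0.5185 0.8461; 0.8461 2.9526]  S=[0.9280]  K=[0.4584; 0.5618]  nu=[1.6498]  x^+=[3.0318, 1.3397]  P^+=[0.3235 0.6072; 0.6072 2.6597]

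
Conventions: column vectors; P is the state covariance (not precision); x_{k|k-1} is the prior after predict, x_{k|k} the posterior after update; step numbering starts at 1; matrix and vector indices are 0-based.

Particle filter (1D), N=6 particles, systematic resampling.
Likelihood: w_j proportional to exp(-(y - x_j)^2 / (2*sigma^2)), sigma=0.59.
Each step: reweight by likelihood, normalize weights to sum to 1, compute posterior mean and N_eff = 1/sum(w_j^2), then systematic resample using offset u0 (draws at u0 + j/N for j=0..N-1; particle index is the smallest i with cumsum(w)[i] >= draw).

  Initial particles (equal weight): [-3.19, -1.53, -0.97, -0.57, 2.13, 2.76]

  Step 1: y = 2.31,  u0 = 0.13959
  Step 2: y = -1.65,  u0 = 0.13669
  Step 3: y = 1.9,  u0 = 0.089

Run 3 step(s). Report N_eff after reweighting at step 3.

N_eff = 6.0000

step 1: w=[0.0000, 0.0000, 0.0000, 0.0000, 0.5608, 0.4392]  mean=2.4067  Neff=1.9709  idx=[4, 4, 4, 5, 5, 5]
step 2: w=[0.3331, 0.3331, 0.3331, 0.0002, 0.0002, 0.0002]  mean=2.1304  Neff=3.0036  idx=[0, 0, 1, 1, 2, 2]
step 3: w=[0.1667, 0.1667, 0.1667, 0.1667, 0.1667, 0.1667]  mean=2.1300  Neff=6.0000  idx=[0, 1, 2, 3, 4, 5]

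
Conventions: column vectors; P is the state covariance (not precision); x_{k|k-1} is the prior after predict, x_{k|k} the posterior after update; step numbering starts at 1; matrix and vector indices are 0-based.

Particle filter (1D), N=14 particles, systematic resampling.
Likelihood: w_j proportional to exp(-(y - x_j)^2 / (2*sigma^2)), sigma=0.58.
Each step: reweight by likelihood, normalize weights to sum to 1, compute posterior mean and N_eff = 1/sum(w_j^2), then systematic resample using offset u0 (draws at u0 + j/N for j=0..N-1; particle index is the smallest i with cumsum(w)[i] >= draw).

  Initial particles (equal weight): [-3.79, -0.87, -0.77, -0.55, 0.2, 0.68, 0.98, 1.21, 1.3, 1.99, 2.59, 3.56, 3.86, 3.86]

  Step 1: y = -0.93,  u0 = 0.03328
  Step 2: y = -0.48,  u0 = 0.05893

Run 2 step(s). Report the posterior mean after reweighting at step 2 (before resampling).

step 1: w=[0.0000, 0.3382, 0.3273, 0.2743, 0.0510, 0.0072, 0.0015, 0.0004, 0.0002, 0.0000, 0.0000, 0.0000, 0.0000, 0.0000]  mean=-0.6798  Neff=3.3405  idx=[1, 1, 1, 1, 1, 2, 2, 2, 2, 3, 3, 3, 3, 4]
step 2: w=[0.0665, 0.0665, 0.0665, 0.0665, 0.0665, 0.0736, 0.0736, 0.0736, 0.0736, 0.0828, 0.0828, 0.0828, 0.0828, 0.0419]  mean=-0.6897  Neff=13.7074  idx=[0, 1, 3, 4, 5, 6, 7, 8, 9, 9, 10, 11, 12, 13]

post_mean = -0.6897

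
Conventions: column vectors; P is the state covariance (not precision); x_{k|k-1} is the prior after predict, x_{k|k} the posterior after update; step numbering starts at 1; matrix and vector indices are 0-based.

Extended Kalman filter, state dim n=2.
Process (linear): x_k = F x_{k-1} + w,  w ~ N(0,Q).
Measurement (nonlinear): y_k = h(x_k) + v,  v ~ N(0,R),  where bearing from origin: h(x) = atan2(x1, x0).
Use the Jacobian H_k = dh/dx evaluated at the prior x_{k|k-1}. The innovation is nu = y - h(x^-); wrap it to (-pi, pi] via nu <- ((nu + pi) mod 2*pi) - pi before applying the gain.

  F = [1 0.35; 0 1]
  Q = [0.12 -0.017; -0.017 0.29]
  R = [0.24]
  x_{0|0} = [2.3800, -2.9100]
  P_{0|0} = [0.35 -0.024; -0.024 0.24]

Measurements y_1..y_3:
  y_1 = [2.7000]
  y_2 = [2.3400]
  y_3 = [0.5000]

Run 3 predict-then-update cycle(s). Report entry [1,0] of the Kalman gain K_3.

K[1,0] = -0.3503

step 1: x^-=[1.3615, -2.9100]  P^-=[0.4826 0.0430; 0.0430 0.5300]  H_jac=[0.2819 0.1319]  S=[0.2908]  K=[0.4874; 0.2821]  nu=[-2.4500]  x^+=[0.1673, -3.6012]  P^+=[0.4135 0.0030; 0.0030 0.5069]
step 2: x^-=[-1.0931, -3.6012]  P^-=[0.5977 0.1634; 0.1634 0.7969]  H_jac=[0.2543 -0.0772]  S=[0.2770]  K=[0.5032; -0.0720]  nu=[-2.0777]  x^+=[-2.1385, -3.4515]  P^+=[0.5276 0.1735; 0.1735 0.7954]
step 3: x^-=[-3.3466, -3.4515]  P^-=[0.8665 0.4349; 0.4349 1.0854]  H_jac=[0.1493 -0.1448]  S=[0.2633]  K=[0.2523; -0.3503]  nu=[2.8408]  x^+=[-2.6298, -4.4466]  P^+=[0.8497 0.4581; 0.4581 1.0531]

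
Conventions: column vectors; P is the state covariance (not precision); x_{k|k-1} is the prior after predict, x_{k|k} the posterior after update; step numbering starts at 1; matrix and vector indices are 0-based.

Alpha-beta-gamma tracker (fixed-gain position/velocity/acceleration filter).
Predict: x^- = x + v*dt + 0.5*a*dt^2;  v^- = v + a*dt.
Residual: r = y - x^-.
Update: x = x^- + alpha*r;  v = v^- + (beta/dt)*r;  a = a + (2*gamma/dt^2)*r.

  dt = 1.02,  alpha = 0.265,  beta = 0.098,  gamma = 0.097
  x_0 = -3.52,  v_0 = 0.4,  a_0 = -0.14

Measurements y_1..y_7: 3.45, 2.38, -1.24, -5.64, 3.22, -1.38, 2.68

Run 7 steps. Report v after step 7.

v_post = -4.3712

step 1: x_pred=-3.1848  r=6.6348  x^+=-1.4266  v^+=0.8947  a^+=1.0972
step 2: x_pred=0.0567  r=2.3233  x^+=0.6724  v^+=2.2370  a^+=1.5304
step 3: x_pred=3.7502  r=-4.9902  x^+=2.4278  v^+=3.3185  a^+=0.5999
step 4: x_pred=6.1248  r=-11.7648  x^+=3.0071  v^+=2.8001  a^+=-1.5939
step 5: x_pred=5.0341  r=-1.8141  x^+=4.5533  v^+=1.0000  a^+=-1.9321
step 6: x_pred=4.5683  r=-5.9483  x^+=2.9920  v^+=-1.5422  a^+=-3.0413
step 7: x_pred=-0.1632  r=2.8432  x^+=0.5903  v^+=-4.3712  a^+=-2.5111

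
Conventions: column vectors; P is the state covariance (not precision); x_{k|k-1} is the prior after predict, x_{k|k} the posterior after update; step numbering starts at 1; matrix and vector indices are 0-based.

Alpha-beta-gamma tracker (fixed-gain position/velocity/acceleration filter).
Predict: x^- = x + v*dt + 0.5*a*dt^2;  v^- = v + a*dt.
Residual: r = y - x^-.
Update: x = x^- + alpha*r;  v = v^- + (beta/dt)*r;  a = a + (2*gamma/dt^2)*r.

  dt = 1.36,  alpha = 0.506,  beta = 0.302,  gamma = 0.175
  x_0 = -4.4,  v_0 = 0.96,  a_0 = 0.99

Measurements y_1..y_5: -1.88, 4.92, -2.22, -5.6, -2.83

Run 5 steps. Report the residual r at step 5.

step 1: x_pred=-2.1788  r=0.2988  x^+=-2.0276  v^+=2.3728  a^+=1.0466
step 2: x_pred=2.1672  r=2.7528  x^+=3.5601  v^+=4.4074  a^+=1.5675
step 3: x_pred=11.0037  r=-13.2237  x^+=4.3125  v^+=3.6027  a^+=-0.9349
step 4: x_pred=8.3476  r=-13.9476  x^+=1.2901  v^+=-0.7659  a^+=-3.5742
step 5: x_pred=-3.0569  r=0.2269  x^+=-2.9421  v^+=-5.5764  a^+=-3.5312

resid = 0.2269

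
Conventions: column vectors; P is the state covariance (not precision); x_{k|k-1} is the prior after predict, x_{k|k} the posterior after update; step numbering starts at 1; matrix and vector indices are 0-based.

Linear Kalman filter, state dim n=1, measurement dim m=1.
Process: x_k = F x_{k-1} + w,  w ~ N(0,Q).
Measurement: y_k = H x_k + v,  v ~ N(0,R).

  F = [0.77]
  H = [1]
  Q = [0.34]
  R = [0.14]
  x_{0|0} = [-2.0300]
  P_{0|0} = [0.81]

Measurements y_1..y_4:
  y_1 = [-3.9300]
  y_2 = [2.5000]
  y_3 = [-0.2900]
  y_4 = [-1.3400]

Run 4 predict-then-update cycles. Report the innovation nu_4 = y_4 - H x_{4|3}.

step 1: x^-=[-1.5631]  P^-=[0.8202]  S=[0.9602]  K=[0.8542]  nu=[-2.3669]  x^+=[-3.5849]  P^+=[0.1196]
step 2: x^-=[-2.7604]  P^-=[0.4109]  S=[0.5509]  K=[0.7459]  nu=[5.2604]  x^+=[1.1632]  P^+=[0.1044]
step 3: x^-=[0.8957]  P^-=[0.4019]  S=[0.5419]  K=[0.7417]  nu=[-1.1857]  x^+=[0.0163]  P^+=[0.1038]
step 4: x^-=[0.0126]  P^-=[0.4016]  S=[0.5416]  K=[0.7415]  nu=[-1.3526]  x^+=[-0.9903]  P^+=[0.1038]

innov = [-1.3526]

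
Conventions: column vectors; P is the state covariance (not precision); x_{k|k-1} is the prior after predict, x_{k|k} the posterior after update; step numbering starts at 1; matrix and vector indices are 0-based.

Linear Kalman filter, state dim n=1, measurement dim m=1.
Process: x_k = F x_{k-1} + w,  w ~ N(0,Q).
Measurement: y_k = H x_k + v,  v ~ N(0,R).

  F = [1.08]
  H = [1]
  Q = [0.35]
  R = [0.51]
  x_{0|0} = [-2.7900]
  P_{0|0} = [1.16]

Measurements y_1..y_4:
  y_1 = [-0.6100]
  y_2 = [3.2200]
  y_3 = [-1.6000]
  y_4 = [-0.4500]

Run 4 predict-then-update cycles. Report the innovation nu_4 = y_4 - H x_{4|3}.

step 1: x^-=[-3.0132]  P^-=[1.7030]  S=[2.2130]  K=[0.7695]  nu=[2.4032]  x^+=[-1.1638]  P^+=[0.3925]
step 2: x^-=[-1.2569]  P^-=[0.8078]  S=[1.3178]  K=[0.6130]  nu=[4.4769]  x^+=[1.4874]  P^+=[0.3126]
step 3: x^-=[1.6063]  P^-=[0.7146]  S=[1.2246]  K=[0.5836]  nu=[-3.2063]  x^+=[-0.2647]  P^+=[0.2976]
step 4: x^-=[-0.2859]  P^-=[0.6971]  S=[1.2071]  K=[0.5775]  nu=[-0.1641]  x^+=[-0.3807]  P^+=[0.2945]

innov = [-0.1641]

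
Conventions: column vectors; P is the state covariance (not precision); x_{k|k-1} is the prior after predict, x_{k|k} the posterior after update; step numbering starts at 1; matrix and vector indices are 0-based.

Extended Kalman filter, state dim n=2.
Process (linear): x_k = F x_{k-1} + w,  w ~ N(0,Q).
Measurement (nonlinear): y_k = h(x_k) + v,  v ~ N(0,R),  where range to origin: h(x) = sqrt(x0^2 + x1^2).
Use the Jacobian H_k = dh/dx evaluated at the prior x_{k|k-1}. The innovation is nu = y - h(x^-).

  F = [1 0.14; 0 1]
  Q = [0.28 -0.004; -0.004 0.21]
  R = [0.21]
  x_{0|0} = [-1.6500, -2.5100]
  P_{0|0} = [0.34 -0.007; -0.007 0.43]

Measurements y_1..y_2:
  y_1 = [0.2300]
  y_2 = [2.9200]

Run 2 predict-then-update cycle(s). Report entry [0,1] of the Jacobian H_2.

step 1: x^-=[-2.0014, -2.5100]  P^-=[0.6265 0.0492; 0.0492 0.6400]  H_jac=[-0.6234 -0.7819]  S=[0.8927]  K=[-0.4806; -0.5949]  nu=[-2.9802]  x^+=[-0.5691, -0.7370]  P^+=[0.4203 -0.2060; -0.2060 0.3241]
step 2: x^-=[-0.6723, -0.7370]  P^-=[0.6489 -0.1647; -0.1647 0.5341]  H_jac=[-0.6739 -0.7388]  S=[0.6323]  K=[-0.4993; -0.4486]  nu=[1.9224]  x^+=[-1.6320, -1.5994]  P^+=[0.4913 -0.3063; -0.3063 0.4068]

H_jac[0,1] = -0.7388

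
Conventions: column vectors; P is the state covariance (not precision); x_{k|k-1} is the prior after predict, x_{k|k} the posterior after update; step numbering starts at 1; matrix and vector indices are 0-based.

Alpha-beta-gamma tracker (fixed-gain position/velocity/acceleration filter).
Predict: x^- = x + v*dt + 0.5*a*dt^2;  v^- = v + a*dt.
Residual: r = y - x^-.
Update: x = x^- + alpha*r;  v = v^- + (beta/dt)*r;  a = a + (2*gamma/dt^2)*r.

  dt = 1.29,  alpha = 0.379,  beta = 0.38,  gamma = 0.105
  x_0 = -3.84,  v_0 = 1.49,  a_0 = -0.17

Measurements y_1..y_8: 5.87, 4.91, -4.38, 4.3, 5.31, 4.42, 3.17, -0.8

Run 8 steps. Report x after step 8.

x_post = -0.8397

step 1: x_pred=-2.0593  r=7.9293  x^+=0.9459  v^+=3.6065  a^+=0.8306
step 2: x_pred=6.2894  r=-1.3794  x^+=5.7666  v^+=4.2717  a^+=0.6566
step 3: x_pred=11.8233  r=-16.2033  x^+=5.6823  v^+=0.3456  a^+=-1.3882
step 4: x_pred=4.9730  r=-0.6730  x^+=4.7179  v^+=-1.6435  a^+=-1.4731
step 5: x_pred=1.3722  r=3.9378  x^+=2.8646  v^+=-2.3838  a^+=-0.9762
step 6: x_pred=-1.0228  r=5.4428  x^+=1.0400  v^+=-2.0398  a^+=-0.2894
step 7: x_pred=-1.8321  r=5.0021  x^+=0.0637  v^+=-0.9396  a^+=0.3419
step 8: x_pred=-0.8639  r=0.0639  x^+=-0.8397  v^+=-0.4798  a^+=0.3499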